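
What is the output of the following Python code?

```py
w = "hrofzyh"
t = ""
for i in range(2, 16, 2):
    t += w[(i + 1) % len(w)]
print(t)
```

i=2: add w[3]='f' → 'f'
i=4: add w[5]='y' → 'fy'
i=6: add w[0]='h' → 'fyh'
i=8: add w[2]='o' → 'fyho'
i=10: add w[4]='z' → 'fyhoz'
i=12: add w[6]='h' → 'fyhozh'
i=14: add w[1]='r' → 'fyhozhr'

fyhozhr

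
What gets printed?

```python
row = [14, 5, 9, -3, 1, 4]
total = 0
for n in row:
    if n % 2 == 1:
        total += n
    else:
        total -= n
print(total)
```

-6

n=14: not odd, total = 0-14 = -14
n=5: odd, total = (-14)+5 = -9
n=9: odd, total = (-9)+9 = 0
n=-3: odd, total = 0+(-3) = -3
n=1: odd, total = (-3)+1 = -2
n=4: not odd, total = (-2)-4 = -6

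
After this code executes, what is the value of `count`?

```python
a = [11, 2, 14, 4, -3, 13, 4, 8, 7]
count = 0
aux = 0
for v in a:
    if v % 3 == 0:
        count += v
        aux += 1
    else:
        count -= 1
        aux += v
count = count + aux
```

53

v=11: not %3==0, count = 0-1 = -1; aux=11
v=2: not %3==0, count = (-1)-1 = -2; aux=13
v=14: not %3==0, count = (-2)-1 = -3; aux=27
v=4: not %3==0, count = (-3)-1 = -4; aux=31
v=-3: %3==0, count = (-4)+(-3) = -7; aux=32
v=13: not %3==0, count = (-7)-1 = -8; aux=45
v=4: not %3==0, count = (-8)-1 = -9; aux=49
v=8: not %3==0, count = (-9)-1 = -10; aux=57
v=7: not %3==0, count = (-10)-1 = -11; aux=64
count+aux = (-11)+64 = 53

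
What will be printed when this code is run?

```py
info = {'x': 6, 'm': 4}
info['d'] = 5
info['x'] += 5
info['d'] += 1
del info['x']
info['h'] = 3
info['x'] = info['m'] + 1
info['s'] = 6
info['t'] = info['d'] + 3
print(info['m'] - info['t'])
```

-5

info['d'] = 5 → {'x': 6, 'm': 4, 'd': 5}
info['x'] = 6+5 = 11 → {'x': 11, 'm': 4, 'd': 5}
info['d'] = 5+1 = 6 → {'x': 11, 'm': 4, 'd': 6}
del 'x' → {'m': 4, 'd': 6}
info['h'] = 3 → {'m': 4, 'd': 6, 'h': 3}
info['x'] = info['m']+1 = 5 → {'m': 4, 'd': 6, 'h': 3, 'x': 5}
info['s'] = 6 → {'m': 4, 'd': 6, 'h': 3, 'x': 5, 's': 6}
info['t'] = info['d']+3 = 9 → {'m': 4, 'd': 6, 'h': 3, 'x': 5, 's': 6, 't': 9}
info['m']-info['t'] = 4-9 = -5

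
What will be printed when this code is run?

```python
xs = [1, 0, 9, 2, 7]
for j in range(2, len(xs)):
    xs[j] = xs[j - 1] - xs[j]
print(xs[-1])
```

j=2: xs[2] = 0-9 = -9 → [1, 0, -9, 2, 7]
j=3: xs[3] = (-9)-2 = -11 → [1, 0, -9, -11, 7]
j=4: xs[4] = (-11)-7 = -18 → [1, 0, -9, -11, -18]

-18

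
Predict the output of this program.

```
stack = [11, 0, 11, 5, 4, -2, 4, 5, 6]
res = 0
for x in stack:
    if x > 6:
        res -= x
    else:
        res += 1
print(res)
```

-15

x=11: >6, res = 0-11 = -11
x=0: not >6, res = (-11)+1 = -10
x=11: >6, res = (-10)-11 = -21
x=5: not >6, res = (-21)+1 = -20
x=4: not >6, res = (-20)+1 = -19
x=-2: not >6, res = (-19)+1 = -18
x=4: not >6, res = (-18)+1 = -17
x=5: not >6, res = (-17)+1 = -16
x=6: not >6, res = (-16)+1 = -15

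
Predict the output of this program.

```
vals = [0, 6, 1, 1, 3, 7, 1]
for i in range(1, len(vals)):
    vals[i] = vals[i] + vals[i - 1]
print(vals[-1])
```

19

i=1: vals[1] = 6+0 = 6 → [0, 6, 1, 1, 3, 7, 1]
i=2: vals[2] = 1+6 = 7 → [0, 6, 7, 1, 3, 7, 1]
i=3: vals[3] = 1+7 = 8 → [0, 6, 7, 8, 3, 7, 1]
i=4: vals[4] = 3+8 = 11 → [0, 6, 7, 8, 11, 7, 1]
i=5: vals[5] = 7+11 = 18 → [0, 6, 7, 8, 11, 18, 1]
i=6: vals[6] = 1+18 = 19 → [0, 6, 7, 8, 11, 18, 19]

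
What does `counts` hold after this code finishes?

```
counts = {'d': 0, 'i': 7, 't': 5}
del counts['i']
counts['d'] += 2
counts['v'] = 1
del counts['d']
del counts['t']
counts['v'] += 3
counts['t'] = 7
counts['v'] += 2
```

del 'i' → {'d': 0, 't': 5}
counts['d'] = 0+2 = 2 → {'d': 2, 't': 5}
counts['v'] = 1 → {'d': 2, 't': 5, 'v': 1}
del 'd' → {'t': 5, 'v': 1}
del 't' → {'v': 1}
counts['v'] = 1+3 = 4 → {'v': 4}
counts['t'] = 7 → {'v': 4, 't': 7}
counts['v'] = 4+2 = 6 → {'v': 6, 't': 7}

{'v': 6, 't': 7}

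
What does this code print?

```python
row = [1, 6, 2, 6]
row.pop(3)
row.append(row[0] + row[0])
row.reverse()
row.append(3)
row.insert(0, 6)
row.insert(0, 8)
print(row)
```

[8, 6, 2, 2, 6, 1, 3]

pop(3) removes 6 → [1, 6, 2]
append row[0]+row[0] = 1+1 = 2 → [1, 6, 2, 2]
reverse → [2, 2, 6, 1]
append 3 → [2, 2, 6, 1, 3]
insert 6 at 0 → [6, 2, 2, 6, 1, 3]
insert 8 at 0 → [8, 6, 2, 2, 6, 1, 3]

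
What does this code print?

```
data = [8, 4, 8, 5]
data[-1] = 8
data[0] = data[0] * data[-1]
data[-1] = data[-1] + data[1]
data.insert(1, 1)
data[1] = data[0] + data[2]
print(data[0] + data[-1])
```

76

data[-1] = 8 → [8, 4, 8, 8]
data[0] = data[0]*data[-1] = 8*8 = 64 → [64, 4, 8, 8]
data[-1] = data[-1]+data[1] = 8+4 = 12 → [64, 4, 8, 12]
insert 1 at 1 → [64, 1, 4, 8, 12]
data[1] = data[0]+data[2] = 64+4 = 68 → [64, 68, 4, 8, 12]
data[0]+data[-1] = 64+12 = 76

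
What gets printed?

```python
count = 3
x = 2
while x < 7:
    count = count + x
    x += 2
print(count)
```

15

x=2: count = 3+2 = 5
x=4: count = 5+4 = 9
x=6: count = 9+6 = 15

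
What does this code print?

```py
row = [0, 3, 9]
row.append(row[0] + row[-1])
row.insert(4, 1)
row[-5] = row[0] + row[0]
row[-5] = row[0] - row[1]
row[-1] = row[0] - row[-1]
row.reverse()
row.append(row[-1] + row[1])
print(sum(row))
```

append row[0]+row[-1] = 0+9 = 9 → [0, 3, 9, 9]
insert 1 at 4 → [0, 3, 9, 9, 1]
row[-5] = row[0]+row[0] = 0+0 = 0 → [0, 3, 9, 9, 1]
row[-5] = row[0]-row[1] = 0-3 = -3 → [-3, 3, 9, 9, 1]
row[-1] = row[0]-row[-1] = (-3)-1 = -4 → [-3, 3, 9, 9, -4]
reverse → [-4, 9, 9, 3, -3]
append row[-1]+row[1] = (-3)+9 = 6 → [-4, 9, 9, 3, -3, 6]
sum = 20

20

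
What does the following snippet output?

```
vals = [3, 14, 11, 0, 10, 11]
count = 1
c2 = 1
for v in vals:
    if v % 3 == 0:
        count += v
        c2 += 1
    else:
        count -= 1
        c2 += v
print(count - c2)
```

v=3: %3==0, count = 1+3 = 4; c2=2
v=14: not %3==0, count = 4-1 = 3; c2=16
v=11: not %3==0, count = 3-1 = 2; c2=27
v=0: %3==0, count = 2+0 = 2; c2=28
v=10: not %3==0, count = 2-1 = 1; c2=38
v=11: not %3==0, count = 1-1 = 0; c2=49
count-c2 = 0-49 = -49

-49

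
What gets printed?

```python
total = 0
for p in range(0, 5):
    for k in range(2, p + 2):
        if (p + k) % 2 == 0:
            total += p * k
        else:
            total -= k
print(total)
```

18

p=1,k=2: odd sum, total = 0-2 = -2
p=2,k=2: even sum, total = (-2)+4 = 2
p=2,k=3: odd sum, total = 2-3 = -1
p=3,k=2: odd sum, total = (-1)-2 = -3
p=3,k=3: even sum, total = (-3)+9 = 6
p=3,k=4: odd sum, total = 6-4 = 2
p=4,k=2: even sum, total = 2+8 = 10
p=4,k=3: odd sum, total = 10-3 = 7
p=4,k=4: even sum, total = 7+16 = 23
p=4,k=5: odd sum, total = 23-5 = 18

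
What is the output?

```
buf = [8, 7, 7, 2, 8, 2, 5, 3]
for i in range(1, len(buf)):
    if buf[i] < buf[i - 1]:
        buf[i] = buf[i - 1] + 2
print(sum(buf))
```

120

i=1: 7<8, buf[1] = 8+2 = 10 → [8, 10, 7, 2, 8, 2, 5, 3]
i=2: 7<10, buf[2] = 10+2 = 12 → [8, 10, 12, 2, 8, 2, 5, 3]
i=3: 2<12, buf[3] = 12+2 = 14 → [8, 10, 12, 14, 8, 2, 5, 3]
i=4: 8<14, buf[4] = 14+2 = 16 → [8, 10, 12, 14, 16, 2, 5, 3]
i=5: 2<16, buf[5] = 16+2 = 18 → [8, 10, 12, 14, 16, 18, 5, 3]
i=6: 5<18, buf[6] = 18+2 = 20 → [8, 10, 12, 14, 16, 18, 20, 3]
i=7: 3<20, buf[7] = 20+2 = 22 → [8, 10, 12, 14, 16, 18, 20, 22]
sum = 120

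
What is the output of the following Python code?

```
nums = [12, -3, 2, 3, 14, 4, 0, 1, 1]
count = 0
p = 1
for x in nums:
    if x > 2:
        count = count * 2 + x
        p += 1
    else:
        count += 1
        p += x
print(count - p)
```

153

x=12: >2, count = 0*2+12 = 12; p=2
x=-3: not >2, count = 12+1 = 13; p=-1
x=2: not >2, count = 13+1 = 14; p=1
x=3: >2, count = 14*2+3 = 31; p=2
x=14: >2, count = 31*2+14 = 76; p=3
x=4: >2, count = 76*2+4 = 156; p=4
x=0: not >2, count = 156+1 = 157; p=4
x=1: not >2, count = 157+1 = 158; p=5
x=1: not >2, count = 158+1 = 159; p=6
count-p = 159-6 = 153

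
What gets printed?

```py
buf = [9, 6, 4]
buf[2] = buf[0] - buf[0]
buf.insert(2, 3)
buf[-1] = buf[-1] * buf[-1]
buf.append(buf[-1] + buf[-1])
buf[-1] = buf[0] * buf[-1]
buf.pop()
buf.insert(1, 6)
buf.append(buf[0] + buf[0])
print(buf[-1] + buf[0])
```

27

buf[2] = buf[0]-buf[0] = 9-9 = 0 → [9, 6, 0]
insert 3 at 2 → [9, 6, 3, 0]
buf[-1] = buf[-1]*buf[-1] = 0*0 = 0 → [9, 6, 3, 0]
append buf[-1]+buf[-1] = 0+0 = 0 → [9, 6, 3, 0, 0]
buf[-1] = buf[0]*buf[-1] = 9*0 = 0 → [9, 6, 3, 0, 0]
pop() removes 0 → [9, 6, 3, 0]
insert 6 at 1 → [9, 6, 6, 3, 0]
append buf[0]+buf[0] = 9+9 = 18 → [9, 6, 6, 3, 0, 18]
buf[-1]+buf[0] = 18+9 = 27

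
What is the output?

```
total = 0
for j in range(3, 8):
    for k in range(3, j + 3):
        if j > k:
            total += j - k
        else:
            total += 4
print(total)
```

80

j=3,k=3: not 3>3, total = 0+4 = 4
j=3,k=4: not 3>4, total = 4+4 = 8
j=3,k=5: not 3>5, total = 8+4 = 12
j=4,k=3: 4>3, total = 12+1 = 13
j=4,k=4: not 4>4, total = 13+4 = 17
j=4,k=5: not 4>5, total = 17+4 = 21
j=4,k=6: not 4>6, total = 21+4 = 25
j=5,k=3: 5>3, total = 25+2 = 27
j=5,k=4: 5>4, total = 27+1 = 28
j=5,k=5: not 5>5, total = 28+4 = 32
j=5,k=6: not 5>6, total = 32+4 = 36
j=5,k=7: not 5>7, total = 36+4 = 40
j=6,k=3: 6>3, total = 40+3 = 43
j=6,k=4: 6>4, total = 43+2 = 45
j=6,k=5: 6>5, total = 45+1 = 46
j=6,k=6: not 6>6, total = 46+4 = 50
j=6,k=7: not 6>7, total = 50+4 = 54
j=6,k=8: not 6>8, total = 54+4 = 58
j=7,k=3: 7>3, total = 58+4 = 62
j=7,k=4: 7>4, total = 62+3 = 65
j=7,k=5: 7>5, total = 65+2 = 67
j=7,k=6: 7>6, total = 67+1 = 68
j=7,k=7: not 7>7, total = 68+4 = 72
j=7,k=8: not 7>8, total = 72+4 = 76
j=7,k=9: not 7>9, total = 76+4 = 80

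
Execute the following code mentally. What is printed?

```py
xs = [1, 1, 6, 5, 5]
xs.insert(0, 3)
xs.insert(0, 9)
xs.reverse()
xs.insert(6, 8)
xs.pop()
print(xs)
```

insert 3 at 0 → [3, 1, 1, 6, 5, 5]
insert 9 at 0 → [9, 3, 1, 1, 6, 5, 5]
reverse → [5, 5, 6, 1, 1, 3, 9]
insert 8 at 6 → [5, 5, 6, 1, 1, 3, 8, 9]
pop() removes 9 → [5, 5, 6, 1, 1, 3, 8]

[5, 5, 6, 1, 1, 3, 8]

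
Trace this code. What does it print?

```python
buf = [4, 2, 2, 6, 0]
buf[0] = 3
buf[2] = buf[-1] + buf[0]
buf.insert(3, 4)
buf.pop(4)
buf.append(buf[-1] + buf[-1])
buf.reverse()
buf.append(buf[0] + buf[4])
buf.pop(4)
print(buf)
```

[0, 0, 4, 3, 3, 2]

buf[0] = 3 → [3, 2, 2, 6, 0]
buf[2] = buf[-1]+buf[0] = 0+3 = 3 → [3, 2, 3, 6, 0]
insert 4 at 3 → [3, 2, 3, 4, 6, 0]
pop(4) removes 6 → [3, 2, 3, 4, 0]
append buf[-1]+buf[-1] = 0+0 = 0 → [3, 2, 3, 4, 0, 0]
reverse → [0, 0, 4, 3, 2, 3]
append buf[0]+buf[4] = 0+2 = 2 → [0, 0, 4, 3, 2, 3, 2]
pop(4) removes 2 → [0, 0, 4, 3, 3, 2]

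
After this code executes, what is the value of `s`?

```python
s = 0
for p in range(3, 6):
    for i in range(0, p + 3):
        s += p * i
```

p=3,i=0: s = 0+0 = 0
p=3,i=1: s = 0+3 = 3
p=3,i=2: s = 3+6 = 9
p=3,i=3: s = 9+9 = 18
p=3,i=4: s = 18+12 = 30
p=3,i=5: s = 30+15 = 45
p=4,i=0: s = 45+0 = 45
p=4,i=1: s = 45+4 = 49
p=4,i=2: s = 49+8 = 57
p=4,i=3: s = 57+12 = 69
p=4,i=4: s = 69+16 = 85
p=4,i=5: s = 85+20 = 105
p=4,i=6: s = 105+24 = 129
p=5,i=0: s = 129+0 = 129
p=5,i=1: s = 129+5 = 134
p=5,i=2: s = 134+10 = 144
p=5,i=3: s = 144+15 = 159
p=5,i=4: s = 159+20 = 179
p=5,i=5: s = 179+25 = 204
p=5,i=6: s = 204+30 = 234
p=5,i=7: s = 234+35 = 269

269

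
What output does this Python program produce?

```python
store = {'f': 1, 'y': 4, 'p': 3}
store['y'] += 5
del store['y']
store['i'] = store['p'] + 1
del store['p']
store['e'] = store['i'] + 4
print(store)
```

{'f': 1, 'i': 4, 'e': 8}

store['y'] = 4+5 = 9 → {'f': 1, 'y': 9, 'p': 3}
del 'y' → {'f': 1, 'p': 3}
store['i'] = store['p']+1 = 4 → {'f': 1, 'p': 3, 'i': 4}
del 'p' → {'f': 1, 'i': 4}
store['e'] = store['i']+4 = 8 → {'f': 1, 'i': 4, 'e': 8}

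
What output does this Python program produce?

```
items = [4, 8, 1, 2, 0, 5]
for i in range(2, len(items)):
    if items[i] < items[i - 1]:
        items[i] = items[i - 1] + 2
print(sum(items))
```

i=2: 1<8, items[2] = 8+2 = 10 → [4, 8, 10, 2, 0, 5]
i=3: 2<10, items[3] = 10+2 = 12 → [4, 8, 10, 12, 0, 5]
i=4: 0<12, items[4] = 12+2 = 14 → [4, 8, 10, 12, 14, 5]
i=5: 5<14, items[5] = 14+2 = 16 → [4, 8, 10, 12, 14, 16]
sum = 64

64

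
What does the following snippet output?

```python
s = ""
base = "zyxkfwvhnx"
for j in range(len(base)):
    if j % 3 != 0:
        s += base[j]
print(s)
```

j=0: skip
j=1: add 'y' → 'y'
j=2: add 'x' → 'yx'
j=3: skip
j=4: add 'f' → 'yxf'
j=5: add 'w' → 'yxfw'
j=6: skip
j=7: add 'h' → 'yxfwh'
j=8: add 'n' → 'yxfwhn'
j=9: skip

yxfwhn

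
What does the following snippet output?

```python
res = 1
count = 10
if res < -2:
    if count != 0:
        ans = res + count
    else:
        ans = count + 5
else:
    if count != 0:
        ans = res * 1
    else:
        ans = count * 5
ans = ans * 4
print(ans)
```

res=1, count=10
res < -2 is False; count != 0 is True
→ ans = res * 1 = 1
ans = 1*4 = 4

4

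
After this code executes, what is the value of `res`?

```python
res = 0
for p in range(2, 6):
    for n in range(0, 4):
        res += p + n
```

80

p=2,n=0: res = 0+2 = 2
p=2,n=1: res = 2+3 = 5
p=2,n=2: res = 5+4 = 9
p=2,n=3: res = 9+5 = 14
p=3,n=0: res = 14+3 = 17
p=3,n=1: res = 17+4 = 21
p=3,n=2: res = 21+5 = 26
p=3,n=3: res = 26+6 = 32
p=4,n=0: res = 32+4 = 36
p=4,n=1: res = 36+5 = 41
p=4,n=2: res = 41+6 = 47
p=4,n=3: res = 47+7 = 54
p=5,n=0: res = 54+5 = 59
p=5,n=1: res = 59+6 = 65
p=5,n=2: res = 65+7 = 72
p=5,n=3: res = 72+8 = 80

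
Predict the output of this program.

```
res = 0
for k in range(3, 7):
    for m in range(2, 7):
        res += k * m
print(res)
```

k=3,m=2: res = 0+6 = 6
k=3,m=3: res = 6+9 = 15
k=3,m=4: res = 15+12 = 27
k=3,m=5: res = 27+15 = 42
k=3,m=6: res = 42+18 = 60
k=4,m=2: res = 60+8 = 68
k=4,m=3: res = 68+12 = 80
k=4,m=4: res = 80+16 = 96
k=4,m=5: res = 96+20 = 116
k=4,m=6: res = 116+24 = 140
k=5,m=2: res = 140+10 = 150
k=5,m=3: res = 150+15 = 165
k=5,m=4: res = 165+20 = 185
k=5,m=5: res = 185+25 = 210
k=5,m=6: res = 210+30 = 240
k=6,m=2: res = 240+12 = 252
k=6,m=3: res = 252+18 = 270
k=6,m=4: res = 270+24 = 294
k=6,m=5: res = 294+30 = 324
k=6,m=6: res = 324+36 = 360

360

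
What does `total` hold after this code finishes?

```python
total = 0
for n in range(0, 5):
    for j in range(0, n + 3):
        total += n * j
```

n=0,j=0: total = 0+0 = 0
n=0,j=1: total = 0+0 = 0
n=0,j=2: total = 0+0 = 0
n=1,j=0: total = 0+0 = 0
n=1,j=1: total = 0+1 = 1
n=1,j=2: total = 1+2 = 3
n=1,j=3: total = 3+3 = 6
n=2,j=0: total = 6+0 = 6
n=2,j=1: total = 6+2 = 8
n=2,j=2: total = 8+4 = 12
n=2,j=3: total = 12+6 = 18
n=2,j=4: total = 18+8 = 26
n=3,j=0: total = 26+0 = 26
n=3,j=1: total = 26+3 = 29
n=3,j=2: total = 29+6 = 35
n=3,j=3: total = 35+9 = 44
n=3,j=4: total = 44+12 = 56
n=3,j=5: total = 56+15 = 71
n=4,j=0: total = 71+0 = 71
n=4,j=1: total = 71+4 = 75
n=4,j=2: total = 75+8 = 83
n=4,j=3: total = 83+12 = 95
n=4,j=4: total = 95+16 = 111
n=4,j=5: total = 111+20 = 131
n=4,j=6: total = 131+24 = 155

155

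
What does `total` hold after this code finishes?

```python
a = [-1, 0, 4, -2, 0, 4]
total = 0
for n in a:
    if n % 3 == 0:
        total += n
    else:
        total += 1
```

4

n=-1: not %3==0, total = 0+1 = 1
n=0: %3==0, total = 1+0 = 1
n=4: not %3==0, total = 1+1 = 2
n=-2: not %3==0, total = 2+1 = 3
n=0: %3==0, total = 3+0 = 3
n=4: not %3==0, total = 3+1 = 4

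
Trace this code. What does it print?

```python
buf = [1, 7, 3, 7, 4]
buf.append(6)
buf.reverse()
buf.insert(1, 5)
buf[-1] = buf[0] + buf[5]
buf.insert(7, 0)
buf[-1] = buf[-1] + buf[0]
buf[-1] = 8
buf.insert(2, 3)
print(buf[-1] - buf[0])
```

append 6 → [1, 7, 3, 7, 4, 6]
reverse → [6, 4, 7, 3, 7, 1]
insert 5 at 1 → [6, 5, 4, 7, 3, 7, 1]
buf[-1] = buf[0]+buf[5] = 6+7 = 13 → [6, 5, 4, 7, 3, 7, 13]
insert 0 at 7 → [6, 5, 4, 7, 3, 7, 13, 0]
buf[-1] = buf[-1]+buf[0] = 0+6 = 6 → [6, 5, 4, 7, 3, 7, 13, 6]
buf[-1] = 8 → [6, 5, 4, 7, 3, 7, 13, 8]
insert 3 at 2 → [6, 5, 3, 4, 7, 3, 7, 13, 8]
buf[-1]-buf[0] = 8-6 = 2

2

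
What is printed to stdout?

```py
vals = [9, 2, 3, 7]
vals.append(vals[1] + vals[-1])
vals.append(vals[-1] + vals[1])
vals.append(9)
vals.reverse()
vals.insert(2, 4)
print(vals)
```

[9, 11, 4, 9, 7, 3, 2, 9]

append vals[1]+vals[-1] = 2+7 = 9 → [9, 2, 3, 7, 9]
append vals[-1]+vals[1] = 9+2 = 11 → [9, 2, 3, 7, 9, 11]
append 9 → [9, 2, 3, 7, 9, 11, 9]
reverse → [9, 11, 9, 7, 3, 2, 9]
insert 4 at 2 → [9, 11, 4, 9, 7, 3, 2, 9]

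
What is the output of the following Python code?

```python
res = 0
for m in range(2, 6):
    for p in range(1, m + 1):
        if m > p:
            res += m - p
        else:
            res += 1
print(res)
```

m=2,p=1: 2>1, res = 0+1 = 1
m=2,p=2: not 2>2, res = 1+1 = 2
m=3,p=1: 3>1, res = 2+2 = 4
m=3,p=2: 3>2, res = 4+1 = 5
m=3,p=3: not 3>3, res = 5+1 = 6
m=4,p=1: 4>1, res = 6+3 = 9
m=4,p=2: 4>2, res = 9+2 = 11
m=4,p=3: 4>3, res = 11+1 = 12
m=4,p=4: not 4>4, res = 12+1 = 13
m=5,p=1: 5>1, res = 13+4 = 17
m=5,p=2: 5>2, res = 17+3 = 20
m=5,p=3: 5>3, res = 20+2 = 22
m=5,p=4: 5>4, res = 22+1 = 23
m=5,p=5: not 5>5, res = 23+1 = 24

24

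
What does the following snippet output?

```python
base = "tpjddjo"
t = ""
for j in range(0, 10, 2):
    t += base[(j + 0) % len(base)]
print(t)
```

j=0: add base[0]='t' → 't'
j=2: add base[2]='j' → 'tj'
j=4: add base[4]='d' → 'tjd'
j=6: add base[6]='o' → 'tjdo'
j=8: add base[1]='p' → 'tjdop'

tjdop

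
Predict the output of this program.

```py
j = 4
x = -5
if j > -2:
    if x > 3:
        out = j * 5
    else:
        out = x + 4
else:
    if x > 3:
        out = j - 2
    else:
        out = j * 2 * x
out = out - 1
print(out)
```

j=4, x=-5
j > -2 is True; x > 3 is False
→ out = x + 4 = -1
out = (-1)-1 = -2

-2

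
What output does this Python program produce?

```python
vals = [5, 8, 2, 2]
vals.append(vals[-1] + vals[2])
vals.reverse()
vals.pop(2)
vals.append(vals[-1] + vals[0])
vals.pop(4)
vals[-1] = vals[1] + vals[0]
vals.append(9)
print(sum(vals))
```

29

append vals[-1]+vals[2] = 2+2 = 4 → [5, 8, 2, 2, 4]
reverse → [4, 2, 2, 8, 5]
pop(2) removes 2 → [4, 2, 8, 5]
append vals[-1]+vals[0] = 5+4 = 9 → [4, 2, 8, 5, 9]
pop(4) removes 9 → [4, 2, 8, 5]
vals[-1] = vals[1]+vals[0] = 2+4 = 6 → [4, 2, 8, 6]
append 9 → [4, 2, 8, 6, 9]
sum = 29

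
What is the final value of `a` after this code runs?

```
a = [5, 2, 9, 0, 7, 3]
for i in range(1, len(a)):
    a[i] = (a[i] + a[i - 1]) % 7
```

i=1: a[1] = (2+5)%7 = 0 → [5, 0, 9, 0, 7, 3]
i=2: a[2] = (9+0)%7 = 2 → [5, 0, 2, 0, 7, 3]
i=3: a[3] = (0+2)%7 = 2 → [5, 0, 2, 2, 7, 3]
i=4: a[4] = (7+2)%7 = 2 → [5, 0, 2, 2, 2, 3]
i=5: a[5] = (3+2)%7 = 5 → [5, 0, 2, 2, 2, 5]

[5, 0, 2, 2, 2, 5]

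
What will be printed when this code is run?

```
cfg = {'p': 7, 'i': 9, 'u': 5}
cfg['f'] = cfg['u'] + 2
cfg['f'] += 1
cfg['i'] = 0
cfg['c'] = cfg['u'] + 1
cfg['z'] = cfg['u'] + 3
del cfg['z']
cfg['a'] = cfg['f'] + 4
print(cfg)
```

{'p': 7, 'i': 0, 'u': 5, 'f': 8, 'c': 6, 'a': 12}

cfg['f'] = cfg['u']+2 = 7 → {'p': 7, 'i': 9, 'u': 5, 'f': 7}
cfg['f'] = 7+1 = 8 → {'p': 7, 'i': 9, 'u': 5, 'f': 8}
cfg['i'] = 0 → {'p': 7, 'i': 0, 'u': 5, 'f': 8}
cfg['c'] = cfg['u']+1 = 6 → {'p': 7, 'i': 0, 'u': 5, 'f': 8, 'c': 6}
cfg['z'] = cfg['u']+3 = 8 → {'p': 7, 'i': 0, 'u': 5, 'f': 8, 'c': 6, 'z': 8}
del 'z' → {'p': 7, 'i': 0, 'u': 5, 'f': 8, 'c': 6}
cfg['a'] = cfg['f']+4 = 12 → {'p': 7, 'i': 0, 'u': 5, 'f': 8, 'c': 6, 'a': 12}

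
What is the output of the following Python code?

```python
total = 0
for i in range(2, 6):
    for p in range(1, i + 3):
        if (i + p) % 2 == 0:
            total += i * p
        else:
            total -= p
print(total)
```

i=2,p=1: odd sum, total = 0-1 = -1
i=2,p=2: even sum, total = (-1)+4 = 3
i=2,p=3: odd sum, total = 3-3 = 0
i=2,p=4: even sum, total = 0+8 = 8
i=3,p=1: even sum, total = 8+3 = 11
i=3,p=2: odd sum, total = 11-2 = 9
i=3,p=3: even sum, total = 9+9 = 18
i=3,p=4: odd sum, total = 18-4 = 14
i=3,p=5: even sum, total = 14+15 = 29
i=4,p=1: odd sum, total = 29-1 = 28
i=4,p=2: even sum, total = 28+8 = 36
i=4,p=3: odd sum, total = 36-3 = 33
i=4,p=4: even sum, total = 33+16 = 49
i=4,p=5: odd sum, total = 49-5 = 44
i=4,p=6: even sum, total = 44+24 = 68
i=5,p=1: even sum, total = 68+5 = 73
i=5,p=2: odd sum, total = 73-2 = 71
i=5,p=3: even sum, total = 71+15 = 86
i=5,p=4: odd sum, total = 86-4 = 82
i=5,p=5: even sum, total = 82+25 = 107
i=5,p=6: odd sum, total = 107-6 = 101
i=5,p=7: even sum, total = 101+35 = 136

136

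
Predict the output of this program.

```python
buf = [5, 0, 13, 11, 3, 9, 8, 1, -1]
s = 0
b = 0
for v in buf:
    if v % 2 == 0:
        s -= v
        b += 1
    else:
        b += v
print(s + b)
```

35

v=5: not even; b=5
v=0: even, s = 0-0 = 0; b=6
v=13: not even; b=19
v=11: not even; b=30
v=3: not even; b=33
v=9: not even; b=42
v=8: even, s = 0-8 = -8; b=43
v=1: not even; b=44
v=-1: not even; b=43
s+b = (-8)+43 = 35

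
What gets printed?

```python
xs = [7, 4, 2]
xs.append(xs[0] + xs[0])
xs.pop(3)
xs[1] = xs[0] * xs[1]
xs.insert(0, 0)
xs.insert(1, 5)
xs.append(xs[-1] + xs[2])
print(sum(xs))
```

append xs[0]+xs[0] = 7+7 = 14 → [7, 4, 2, 14]
pop(3) removes 14 → [7, 4, 2]
xs[1] = xs[0]*xs[1] = 7*4 = 28 → [7, 28, 2]
insert 0 at 0 → [0, 7, 28, 2]
insert 5 at 1 → [0, 5, 7, 28, 2]
append xs[-1]+xs[2] = 2+7 = 9 → [0, 5, 7, 28, 2, 9]
sum = 51

51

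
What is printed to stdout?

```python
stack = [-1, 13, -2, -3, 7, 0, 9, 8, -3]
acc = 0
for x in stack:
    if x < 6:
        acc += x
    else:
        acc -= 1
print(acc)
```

-13

x=-1: <6, acc = 0+(-1) = -1
x=13: not <6, acc = (-1)-1 = -2
x=-2: <6, acc = (-2)+(-2) = -4
x=-3: <6, acc = (-4)+(-3) = -7
x=7: not <6, acc = (-7)-1 = -8
x=0: <6, acc = (-8)+0 = -8
x=9: not <6, acc = (-8)-1 = -9
x=8: not <6, acc = (-9)-1 = -10
x=-3: <6, acc = (-10)+(-3) = -13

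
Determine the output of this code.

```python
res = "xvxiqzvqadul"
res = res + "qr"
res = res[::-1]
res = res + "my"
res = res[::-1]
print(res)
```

+ 'qr' → 'xvxiqzvqadulqr'
reverse → 'rqludaqvzqixvx'
+ 'my' → 'rqludaqvzqixvxmy'
reverse → 'ymxvxiqzvqadulqr'

ymxvxiqzvqadulqr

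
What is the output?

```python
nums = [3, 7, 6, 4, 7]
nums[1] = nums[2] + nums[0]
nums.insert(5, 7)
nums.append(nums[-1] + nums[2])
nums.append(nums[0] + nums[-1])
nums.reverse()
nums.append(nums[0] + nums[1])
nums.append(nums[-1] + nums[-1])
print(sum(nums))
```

152

nums[1] = nums[2]+nums[0] = 6+3 = 9 → [3, 9, 6, 4, 7]
insert 7 at 5 → [3, 9, 6, 4, 7, 7]
append nums[-1]+nums[2] = 7+6 = 13 → [3, 9, 6, 4, 7, 7, 13]
append nums[0]+nums[-1] = 3+13 = 16 → [3, 9, 6, 4, 7, 7, 13, 16]
reverse → [16, 13, 7, 7, 4, 6, 9, 3]
append nums[0]+nums[1] = 16+13 = 29 → [16, 13, 7, 7, 4, 6, 9, 3, 29]
append nums[-1]+nums[-1] = 29+29 = 58 → [16, 13, 7, 7, 4, 6, 9, 3, 29, 58]
sum = 152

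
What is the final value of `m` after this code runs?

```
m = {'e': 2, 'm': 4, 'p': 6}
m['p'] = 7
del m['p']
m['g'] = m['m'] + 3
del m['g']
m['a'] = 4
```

m['p'] = 7 → {'e': 2, 'm': 4, 'p': 7}
del 'p' → {'e': 2, 'm': 4}
m['g'] = m['m']+3 = 7 → {'e': 2, 'm': 4, 'g': 7}
del 'g' → {'e': 2, 'm': 4}
m['a'] = 4 → {'e': 2, 'm': 4, 'a': 4}

{'e': 2, 'm': 4, 'a': 4}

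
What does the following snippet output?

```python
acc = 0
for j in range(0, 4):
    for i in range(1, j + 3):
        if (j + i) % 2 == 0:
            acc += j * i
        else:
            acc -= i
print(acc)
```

30

j=0,i=1: odd sum, acc = 0-1 = -1
j=0,i=2: even sum, acc = (-1)+0 = -1
j=1,i=1: even sum, acc = (-1)+1 = 0
j=1,i=2: odd sum, acc = 0-2 = -2
j=1,i=3: even sum, acc = (-2)+3 = 1
j=2,i=1: odd sum, acc = 1-1 = 0
j=2,i=2: even sum, acc = 0+4 = 4
j=2,i=3: odd sum, acc = 4-3 = 1
j=2,i=4: even sum, acc = 1+8 = 9
j=3,i=1: even sum, acc = 9+3 = 12
j=3,i=2: odd sum, acc = 12-2 = 10
j=3,i=3: even sum, acc = 10+9 = 19
j=3,i=4: odd sum, acc = 19-4 = 15
j=3,i=5: even sum, acc = 15+15 = 30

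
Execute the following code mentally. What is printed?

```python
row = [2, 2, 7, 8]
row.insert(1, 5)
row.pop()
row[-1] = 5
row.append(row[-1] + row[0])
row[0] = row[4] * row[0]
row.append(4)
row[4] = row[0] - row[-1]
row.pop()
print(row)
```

insert 5 at 1 → [2, 5, 2, 7, 8]
pop() removes 8 → [2, 5, 2, 7]
row[-1] = 5 → [2, 5, 2, 5]
append row[-1]+row[0] = 5+2 = 7 → [2, 5, 2, 5, 7]
row[0] = row[4]*row[0] = 7*2 = 14 → [14, 5, 2, 5, 7]
append 4 → [14, 5, 2, 5, 7, 4]
row[4] = row[0]-row[-1] = 14-4 = 10 → [14, 5, 2, 5, 10, 4]
pop() removes 4 → [14, 5, 2, 5, 10]

[14, 5, 2, 5, 10]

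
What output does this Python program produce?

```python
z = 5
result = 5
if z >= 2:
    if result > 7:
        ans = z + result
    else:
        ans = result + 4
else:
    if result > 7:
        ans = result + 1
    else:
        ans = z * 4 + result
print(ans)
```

z=5, result=5
z >= 2 is True; result > 7 is False
→ ans = result + 4 = 9

9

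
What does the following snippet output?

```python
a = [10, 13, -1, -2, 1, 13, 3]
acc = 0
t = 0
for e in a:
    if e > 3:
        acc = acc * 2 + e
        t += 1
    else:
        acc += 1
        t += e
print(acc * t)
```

344

e=10: >3, acc = 0*2+10 = 10; t=1
e=13: >3, acc = 10*2+13 = 33; t=2
e=-1: not >3, acc = 33+1 = 34; t=1
e=-2: not >3, acc = 34+1 = 35; t=-1
e=1: not >3, acc = 35+1 = 36; t=0
e=13: >3, acc = 36*2+13 = 85; t=1
e=3: not >3, acc = 85+1 = 86; t=4
acc*t = 86*4 = 344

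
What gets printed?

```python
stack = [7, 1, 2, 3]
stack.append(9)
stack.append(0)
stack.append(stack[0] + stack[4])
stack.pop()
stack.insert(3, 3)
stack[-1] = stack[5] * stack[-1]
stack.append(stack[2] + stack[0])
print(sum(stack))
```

append 9 → [7, 1, 2, 3, 9]
append 0 → [7, 1, 2, 3, 9, 0]
append stack[0]+stack[4] = 7+9 = 16 → [7, 1, 2, 3, 9, 0, 16]
pop() removes 16 → [7, 1, 2, 3, 9, 0]
insert 3 at 3 → [7, 1, 2, 3, 3, 9, 0]
stack[-1] = stack[5]*stack[-1] = 9*0 = 0 → [7, 1, 2, 3, 3, 9, 0]
append stack[2]+stack[0] = 2+7 = 9 → [7, 1, 2, 3, 3, 9, 0, 9]
sum = 34

34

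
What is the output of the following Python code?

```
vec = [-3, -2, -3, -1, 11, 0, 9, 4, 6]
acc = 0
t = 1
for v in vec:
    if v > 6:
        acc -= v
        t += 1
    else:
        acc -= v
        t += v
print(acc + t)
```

-17

v=-3: not >6, acc = 0-(-3) = 3; t=-2
v=-2: not >6, acc = 3-(-2) = 5; t=-4
v=-3: not >6, acc = 5-(-3) = 8; t=-7
v=-1: not >6, acc = 8-(-1) = 9; t=-8
v=11: >6, acc = 9-11 = -2; t=-7
v=0: not >6, acc = (-2)-0 = -2; t=-7
v=9: >6, acc = (-2)-9 = -11; t=-6
v=4: not >6, acc = (-11)-4 = -15; t=-2
v=6: not >6, acc = (-15)-6 = -21; t=4
acc+t = (-21)+4 = -17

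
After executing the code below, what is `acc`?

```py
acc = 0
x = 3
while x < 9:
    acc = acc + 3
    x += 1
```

18

x=3: acc = 0+3 = 3
x=4: acc = 3+3 = 6
x=5: acc = 6+3 = 9
x=6: acc = 9+3 = 12
x=7: acc = 12+3 = 15
x=8: acc = 15+3 = 18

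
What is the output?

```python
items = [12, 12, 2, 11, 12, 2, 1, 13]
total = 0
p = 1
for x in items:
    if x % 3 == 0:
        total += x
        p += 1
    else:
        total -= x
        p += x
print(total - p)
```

x=12: %3==0, total = 0+12 = 12; p=2
x=12: %3==0, total = 12+12 = 24; p=3
x=2: not %3==0, total = 24-2 = 22; p=5
x=11: not %3==0, total = 22-11 = 11; p=16
x=12: %3==0, total = 11+12 = 23; p=17
x=2: not %3==0, total = 23-2 = 21; p=19
x=1: not %3==0, total = 21-1 = 20; p=20
x=13: not %3==0, total = 20-13 = 7; p=33
total-p = 7-33 = -26

-26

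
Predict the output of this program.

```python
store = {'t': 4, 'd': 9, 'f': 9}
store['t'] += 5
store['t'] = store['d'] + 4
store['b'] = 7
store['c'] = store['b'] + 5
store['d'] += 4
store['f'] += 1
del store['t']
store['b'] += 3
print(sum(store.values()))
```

45

store['t'] = 4+5 = 9 → {'t': 9, 'd': 9, 'f': 9}
store['t'] = store['d']+4 = 13 → {'t': 13, 'd': 9, 'f': 9}
store['b'] = 7 → {'t': 13, 'd': 9, 'f': 9, 'b': 7}
store['c'] = store['b']+5 = 12 → {'t': 13, 'd': 9, 'f': 9, 'b': 7, 'c': 12}
store['d'] = 9+4 = 13 → {'t': 13, 'd': 13, 'f': 9, 'b': 7, 'c': 12}
store['f'] = 9+1 = 10 → {'t': 13, 'd': 13, 'f': 10, 'b': 7, 'c': 12}
del 't' → {'d': 13, 'f': 10, 'b': 7, 'c': 12}
store['b'] = 7+3 = 10 → {'d': 13, 'f': 10, 'b': 10, 'c': 12}
sum of values = 45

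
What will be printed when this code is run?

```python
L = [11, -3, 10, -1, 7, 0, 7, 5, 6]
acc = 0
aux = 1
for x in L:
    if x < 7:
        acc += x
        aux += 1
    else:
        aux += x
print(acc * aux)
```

287

x=11: not <7; aux=12
x=-3: <7, acc = 0+(-3) = -3; aux=13
x=10: not <7; aux=23
x=-1: <7, acc = (-3)+(-1) = -4; aux=24
x=7: not <7; aux=31
x=0: <7, acc = (-4)+0 = -4; aux=32
x=7: not <7; aux=39
x=5: <7, acc = (-4)+5 = 1; aux=40
x=6: <7, acc = 1+6 = 7; aux=41
acc*aux = 7*41 = 287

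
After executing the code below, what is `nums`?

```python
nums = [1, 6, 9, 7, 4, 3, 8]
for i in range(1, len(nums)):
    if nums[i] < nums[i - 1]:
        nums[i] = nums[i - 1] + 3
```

[1, 6, 9, 12, 15, 18, 21]

i=1: 6>=1, unchanged → [1, 6, 9, 7, 4, 3, 8]
i=2: 9>=6, unchanged → [1, 6, 9, 7, 4, 3, 8]
i=3: 7<9, nums[3] = 9+3 = 12 → [1, 6, 9, 12, 4, 3, 8]
i=4: 4<12, nums[4] = 12+3 = 15 → [1, 6, 9, 12, 15, 3, 8]
i=5: 3<15, nums[5] = 15+3 = 18 → [1, 6, 9, 12, 15, 18, 8]
i=6: 8<18, nums[6] = 18+3 = 21 → [1, 6, 9, 12, 15, 18, 21]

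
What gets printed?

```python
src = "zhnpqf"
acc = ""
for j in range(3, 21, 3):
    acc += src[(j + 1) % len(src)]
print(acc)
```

qhqhqh

j=3: add src[4]='q' → 'q'
j=6: add src[1]='h' → 'qh'
j=9: add src[4]='q' → 'qhq'
j=12: add src[1]='h' → 'qhqh'
j=15: add src[4]='q' → 'qhqhq'
j=18: add src[1]='h' → 'qhqhqh'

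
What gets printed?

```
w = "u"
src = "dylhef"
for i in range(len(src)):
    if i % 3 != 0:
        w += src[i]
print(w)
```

i=0: skip
i=1: add 'y' → 'uy'
i=2: add 'l' → 'uyl'
i=3: skip
i=4: add 'e' → 'uyle'
i=5: add 'f' → 'uylef'

uylef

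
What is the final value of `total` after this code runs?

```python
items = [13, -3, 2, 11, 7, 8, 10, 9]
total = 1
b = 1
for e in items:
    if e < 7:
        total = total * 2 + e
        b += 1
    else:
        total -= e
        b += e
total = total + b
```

e=13: not <7, total = 1-13 = -12; b=14
e=-3: <7, total = (-12)*2+(-3) = -27; b=15
e=2: <7, total = (-27)*2+2 = -52; b=16
e=11: not <7, total = (-52)-11 = -63; b=27
e=7: not <7, total = (-63)-7 = -70; b=34
e=8: not <7, total = (-70)-8 = -78; b=42
e=10: not <7, total = (-78)-10 = -88; b=52
e=9: not <7, total = (-88)-9 = -97; b=61
total+b = (-97)+61 = -36

-36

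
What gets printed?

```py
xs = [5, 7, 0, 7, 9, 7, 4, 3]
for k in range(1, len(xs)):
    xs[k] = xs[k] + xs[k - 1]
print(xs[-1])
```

42

k=1: xs[1] = 7+5 = 12 → [5, 12, 0, 7, 9, 7, 4, 3]
k=2: xs[2] = 0+12 = 12 → [5, 12, 12, 7, 9, 7, 4, 3]
k=3: xs[3] = 7+12 = 19 → [5, 12, 12, 19, 9, 7, 4, 3]
k=4: xs[4] = 9+19 = 28 → [5, 12, 12, 19, 28, 7, 4, 3]
k=5: xs[5] = 7+28 = 35 → [5, 12, 12, 19, 28, 35, 4, 3]
k=6: xs[6] = 4+35 = 39 → [5, 12, 12, 19, 28, 35, 39, 3]
k=7: xs[7] = 3+39 = 42 → [5, 12, 12, 19, 28, 35, 39, 42]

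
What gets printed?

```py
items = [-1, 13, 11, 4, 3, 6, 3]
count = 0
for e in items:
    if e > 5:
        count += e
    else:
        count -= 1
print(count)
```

26

e=-1: not >5, count = 0-1 = -1
e=13: >5, count = (-1)+13 = 12
e=11: >5, count = 12+11 = 23
e=4: not >5, count = 23-1 = 22
e=3: not >5, count = 22-1 = 21
e=6: >5, count = 21+6 = 27
e=3: not >5, count = 27-1 = 26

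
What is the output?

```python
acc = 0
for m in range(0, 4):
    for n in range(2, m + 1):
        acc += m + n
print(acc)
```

15

m=2,n=2: acc = 0+4 = 4
m=3,n=2: acc = 4+5 = 9
m=3,n=3: acc = 9+6 = 15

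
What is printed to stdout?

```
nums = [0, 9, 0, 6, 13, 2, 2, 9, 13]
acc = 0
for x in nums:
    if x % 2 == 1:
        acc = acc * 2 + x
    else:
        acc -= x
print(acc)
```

x=0: not odd, acc = 0-0 = 0
x=9: odd, acc = 0*2+9 = 9
x=0: not odd, acc = 9-0 = 9
x=6: not odd, acc = 9-6 = 3
x=13: odd, acc = 3*2+13 = 19
x=2: not odd, acc = 19-2 = 17
x=2: not odd, acc = 17-2 = 15
x=9: odd, acc = 15*2+9 = 39
x=13: odd, acc = 39*2+13 = 91

91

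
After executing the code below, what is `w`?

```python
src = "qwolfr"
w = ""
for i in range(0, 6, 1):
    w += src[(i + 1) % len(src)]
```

'wolfrq'

i=0: add src[1]='w' → 'w'
i=1: add src[2]='o' → 'wo'
i=2: add src[3]='l' → 'wol'
i=3: add src[4]='f' → 'wolf'
i=4: add src[5]='r' → 'wolfr'
i=5: add src[0]='q' → 'wolfrq'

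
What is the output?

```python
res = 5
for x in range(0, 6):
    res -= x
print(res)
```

x=0: res = 5-0 = 5
x=1: res = 5-1 = 4
x=2: res = 4-2 = 2
x=3: res = 2-3 = -1
x=4: res = (-1)-4 = -5
x=5: res = (-5)-5 = -10

-10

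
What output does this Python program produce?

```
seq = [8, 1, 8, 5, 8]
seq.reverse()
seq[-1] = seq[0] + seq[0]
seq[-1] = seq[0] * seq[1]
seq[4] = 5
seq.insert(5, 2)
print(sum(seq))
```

29

reverse → [8, 5, 8, 1, 8]
seq[-1] = seq[0]+seq[0] = 8+8 = 16 → [8, 5, 8, 1, 16]
seq[-1] = seq[0]*seq[1] = 8*5 = 40 → [8, 5, 8, 1, 40]
seq[4] = 5 → [8, 5, 8, 1, 5]
insert 2 at 5 → [8, 5, 8, 1, 5, 2]
sum = 29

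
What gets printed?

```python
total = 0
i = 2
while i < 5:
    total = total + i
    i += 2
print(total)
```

6

i=2: total = 0+2 = 2
i=4: total = 2+4 = 6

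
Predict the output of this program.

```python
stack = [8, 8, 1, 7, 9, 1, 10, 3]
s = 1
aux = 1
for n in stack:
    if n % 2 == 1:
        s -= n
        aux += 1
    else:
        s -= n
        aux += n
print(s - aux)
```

n=8: not odd, s = 1-8 = -7; aux=9
n=8: not odd, s = (-7)-8 = -15; aux=17
n=1: odd, s = (-15)-1 = -16; aux=18
n=7: odd, s = (-16)-7 = -23; aux=19
n=9: odd, s = (-23)-9 = -32; aux=20
n=1: odd, s = (-32)-1 = -33; aux=21
n=10: not odd, s = (-33)-10 = -43; aux=31
n=3: odd, s = (-43)-3 = -46; aux=32
s-aux = (-46)-32 = -78

-78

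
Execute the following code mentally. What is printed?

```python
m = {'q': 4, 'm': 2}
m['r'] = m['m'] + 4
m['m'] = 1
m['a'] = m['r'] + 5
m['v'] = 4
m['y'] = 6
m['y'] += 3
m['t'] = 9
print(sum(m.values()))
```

44

m['r'] = m['m']+4 = 6 → {'q': 4, 'm': 2, 'r': 6}
m['m'] = 1 → {'q': 4, 'm': 1, 'r': 6}
m['a'] = m['r']+5 = 11 → {'q': 4, 'm': 1, 'r': 6, 'a': 11}
m['v'] = 4 → {'q': 4, 'm': 1, 'r': 6, 'a': 11, 'v': 4}
m['y'] = 6 → {'q': 4, 'm': 1, 'r': 6, 'a': 11, 'v': 4, 'y': 6}
m['y'] = 6+3 = 9 → {'q': 4, 'm': 1, 'r': 6, 'a': 11, 'v': 4, 'y': 9}
m['t'] = 9 → {'q': 4, 'm': 1, 'r': 6, 'a': 11, 'v': 4, 'y': 9, 't': 9}
sum of values = 44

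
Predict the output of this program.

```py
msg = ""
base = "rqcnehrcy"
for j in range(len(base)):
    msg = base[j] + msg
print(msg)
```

ycrhencqr

j=0: prepend 'r' → 'r'
j=1: prepend 'q' → 'qr'
j=2: prepend 'c' → 'cqr'
j=3: prepend 'n' → 'ncqr'
j=4: prepend 'e' → 'encqr'
j=5: prepend 'h' → 'hencqr'
j=6: prepend 'r' → 'rhencqr'
j=7: prepend 'c' → 'crhencqr'
j=8: prepend 'y' → 'ycrhencqr'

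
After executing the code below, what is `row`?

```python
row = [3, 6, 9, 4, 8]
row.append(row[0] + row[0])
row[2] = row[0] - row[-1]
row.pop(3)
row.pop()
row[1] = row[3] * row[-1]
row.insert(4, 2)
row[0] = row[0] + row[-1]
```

[5, 64, -3, 8, 2]

append row[0]+row[0] = 3+3 = 6 → [3, 6, 9, 4, 8, 6]
row[2] = row[0]-row[-1] = 3-6 = -3 → [3, 6, -3, 4, 8, 6]
pop(3) removes 4 → [3, 6, -3, 8, 6]
pop() removes 6 → [3, 6, -3, 8]
row[1] = row[3]*row[-1] = 8*8 = 64 → [3, 64, -3, 8]
insert 2 at 4 → [3, 64, -3, 8, 2]
row[0] = row[0]+row[-1] = 3+2 = 5 → [5, 64, -3, 8, 2]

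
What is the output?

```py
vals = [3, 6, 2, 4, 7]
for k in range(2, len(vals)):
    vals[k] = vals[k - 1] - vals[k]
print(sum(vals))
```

6

k=2: vals[2] = 6-2 = 4 → [3, 6, 4, 4, 7]
k=3: vals[3] = 4-4 = 0 → [3, 6, 4, 0, 7]
k=4: vals[4] = 0-7 = -7 → [3, 6, 4, 0, -7]
sum = 6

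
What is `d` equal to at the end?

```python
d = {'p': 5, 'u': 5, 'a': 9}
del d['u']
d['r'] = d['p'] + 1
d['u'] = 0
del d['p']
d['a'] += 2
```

{'a': 11, 'r': 6, 'u': 0}

del 'u' → {'p': 5, 'a': 9}
d['r'] = d['p']+1 = 6 → {'p': 5, 'a': 9, 'r': 6}
d['u'] = 0 → {'p': 5, 'a': 9, 'r': 6, 'u': 0}
del 'p' → {'a': 9, 'r': 6, 'u': 0}
d['a'] = 9+2 = 11 → {'a': 11, 'r': 6, 'u': 0}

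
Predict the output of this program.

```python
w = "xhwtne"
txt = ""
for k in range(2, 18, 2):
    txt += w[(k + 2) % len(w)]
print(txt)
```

nxwnxwnx

k=2: add w[4]='n' → 'n'
k=4: add w[0]='x' → 'nx'
k=6: add w[2]='w' → 'nxw'
k=8: add w[4]='n' → 'nxwn'
k=10: add w[0]='x' → 'nxwnx'
k=12: add w[2]='w' → 'nxwnxw'
k=14: add w[4]='n' → 'nxwnxwn'
k=16: add w[0]='x' → 'nxwnxwnx'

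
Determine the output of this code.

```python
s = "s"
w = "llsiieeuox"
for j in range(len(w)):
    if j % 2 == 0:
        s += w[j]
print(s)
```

j=0: add 'l' → 'sl'
j=1: skip
j=2: add 's' → 'sls'
j=3: skip
j=4: add 'i' → 'slsi'
j=5: skip
j=6: add 'e' → 'slsie'
j=7: skip
j=8: add 'o' → 'slsieo'
j=9: skip

slsieo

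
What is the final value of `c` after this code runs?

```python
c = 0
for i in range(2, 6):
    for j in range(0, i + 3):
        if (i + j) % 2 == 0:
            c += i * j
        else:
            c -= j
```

136

i=2,j=0: even sum, c = 0+0 = 0
i=2,j=1: odd sum, c = 0-1 = -1
i=2,j=2: even sum, c = (-1)+4 = 3
i=2,j=3: odd sum, c = 3-3 = 0
i=2,j=4: even sum, c = 0+8 = 8
i=3,j=0: odd sum, c = 8-0 = 8
i=3,j=1: even sum, c = 8+3 = 11
i=3,j=2: odd sum, c = 11-2 = 9
i=3,j=3: even sum, c = 9+9 = 18
i=3,j=4: odd sum, c = 18-4 = 14
i=3,j=5: even sum, c = 14+15 = 29
i=4,j=0: even sum, c = 29+0 = 29
i=4,j=1: odd sum, c = 29-1 = 28
i=4,j=2: even sum, c = 28+8 = 36
i=4,j=3: odd sum, c = 36-3 = 33
i=4,j=4: even sum, c = 33+16 = 49
i=4,j=5: odd sum, c = 49-5 = 44
i=4,j=6: even sum, c = 44+24 = 68
i=5,j=0: odd sum, c = 68-0 = 68
i=5,j=1: even sum, c = 68+5 = 73
i=5,j=2: odd sum, c = 73-2 = 71
i=5,j=3: even sum, c = 71+15 = 86
i=5,j=4: odd sum, c = 86-4 = 82
i=5,j=5: even sum, c = 82+25 = 107
i=5,j=6: odd sum, c = 107-6 = 101
i=5,j=7: even sum, c = 101+35 = 136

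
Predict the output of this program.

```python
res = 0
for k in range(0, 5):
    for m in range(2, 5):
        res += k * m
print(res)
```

k=0,m=2: res = 0+0 = 0
k=0,m=3: res = 0+0 = 0
k=0,m=4: res = 0+0 = 0
k=1,m=2: res = 0+2 = 2
k=1,m=3: res = 2+3 = 5
k=1,m=4: res = 5+4 = 9
k=2,m=2: res = 9+4 = 13
k=2,m=3: res = 13+6 = 19
k=2,m=4: res = 19+8 = 27
k=3,m=2: res = 27+6 = 33
k=3,m=3: res = 33+9 = 42
k=3,m=4: res = 42+12 = 54
k=4,m=2: res = 54+8 = 62
k=4,m=3: res = 62+12 = 74
k=4,m=4: res = 74+16 = 90

90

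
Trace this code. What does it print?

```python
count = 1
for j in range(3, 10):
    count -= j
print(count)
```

j=3: count = 1-3 = -2
j=4: count = (-2)-4 = -6
j=5: count = (-6)-5 = -11
j=6: count = (-11)-6 = -17
j=7: count = (-17)-7 = -24
j=8: count = (-24)-8 = -32
j=9: count = (-32)-9 = -41

-41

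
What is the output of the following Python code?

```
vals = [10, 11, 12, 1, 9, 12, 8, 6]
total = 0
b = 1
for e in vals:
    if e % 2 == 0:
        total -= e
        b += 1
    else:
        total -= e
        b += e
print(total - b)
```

e=10: even, total = 0-10 = -10; b=2
e=11: not even, total = (-10)-11 = -21; b=13
e=12: even, total = (-21)-12 = -33; b=14
e=1: not even, total = (-33)-1 = -34; b=15
e=9: not even, total = (-34)-9 = -43; b=24
e=12: even, total = (-43)-12 = -55; b=25
e=8: even, total = (-55)-8 = -63; b=26
e=6: even, total = (-63)-6 = -69; b=27
total-b = (-69)-27 = -96

-96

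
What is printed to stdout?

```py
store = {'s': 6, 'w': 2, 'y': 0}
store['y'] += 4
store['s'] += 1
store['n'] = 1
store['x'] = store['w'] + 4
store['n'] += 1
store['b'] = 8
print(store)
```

store['y'] = 0+4 = 4 → {'s': 6, 'w': 2, 'y': 4}
store['s'] = 6+1 = 7 → {'s': 7, 'w': 2, 'y': 4}
store['n'] = 1 → {'s': 7, 'w': 2, 'y': 4, 'n': 1}
store['x'] = store['w']+4 = 6 → {'s': 7, 'w': 2, 'y': 4, 'n': 1, 'x': 6}
store['n'] = 1+1 = 2 → {'s': 7, 'w': 2, 'y': 4, 'n': 2, 'x': 6}
store['b'] = 8 → {'s': 7, 'w': 2, 'y': 4, 'n': 2, 'x': 6, 'b': 8}

{'s': 7, 'w': 2, 'y': 4, 'n': 2, 'x': 6, 'b': 8}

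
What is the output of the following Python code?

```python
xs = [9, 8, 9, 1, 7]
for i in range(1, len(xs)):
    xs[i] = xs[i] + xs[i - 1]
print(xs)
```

[9, 17, 26, 27, 34]

i=1: xs[1] = 8+9 = 17 → [9, 17, 9, 1, 7]
i=2: xs[2] = 9+17 = 26 → [9, 17, 26, 1, 7]
i=3: xs[3] = 1+26 = 27 → [9, 17, 26, 27, 7]
i=4: xs[4] = 7+27 = 34 → [9, 17, 26, 27, 34]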